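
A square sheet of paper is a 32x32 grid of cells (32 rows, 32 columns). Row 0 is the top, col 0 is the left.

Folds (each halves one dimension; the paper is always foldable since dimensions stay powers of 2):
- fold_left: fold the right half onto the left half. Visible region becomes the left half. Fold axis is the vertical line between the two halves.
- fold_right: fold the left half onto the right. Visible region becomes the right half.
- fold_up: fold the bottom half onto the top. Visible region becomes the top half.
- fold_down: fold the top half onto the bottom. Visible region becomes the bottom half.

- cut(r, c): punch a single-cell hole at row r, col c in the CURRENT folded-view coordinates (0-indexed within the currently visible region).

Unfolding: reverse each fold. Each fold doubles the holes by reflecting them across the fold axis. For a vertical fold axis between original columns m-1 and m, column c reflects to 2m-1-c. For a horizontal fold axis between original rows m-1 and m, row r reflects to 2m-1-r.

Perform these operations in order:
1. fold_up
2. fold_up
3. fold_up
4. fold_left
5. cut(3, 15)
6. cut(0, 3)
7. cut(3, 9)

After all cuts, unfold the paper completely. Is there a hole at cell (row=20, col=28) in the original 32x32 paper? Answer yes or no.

Op 1 fold_up: fold axis h@16; visible region now rows[0,16) x cols[0,32) = 16x32
Op 2 fold_up: fold axis h@8; visible region now rows[0,8) x cols[0,32) = 8x32
Op 3 fold_up: fold axis h@4; visible region now rows[0,4) x cols[0,32) = 4x32
Op 4 fold_left: fold axis v@16; visible region now rows[0,4) x cols[0,16) = 4x16
Op 5 cut(3, 15): punch at orig (3,15); cuts so far [(3, 15)]; region rows[0,4) x cols[0,16) = 4x16
Op 6 cut(0, 3): punch at orig (0,3); cuts so far [(0, 3), (3, 15)]; region rows[0,4) x cols[0,16) = 4x16
Op 7 cut(3, 9): punch at orig (3,9); cuts so far [(0, 3), (3, 9), (3, 15)]; region rows[0,4) x cols[0,16) = 4x16
Unfold 1 (reflect across v@16): 6 holes -> [(0, 3), (0, 28), (3, 9), (3, 15), (3, 16), (3, 22)]
Unfold 2 (reflect across h@4): 12 holes -> [(0, 3), (0, 28), (3, 9), (3, 15), (3, 16), (3, 22), (4, 9), (4, 15), (4, 16), (4, 22), (7, 3), (7, 28)]
Unfold 3 (reflect across h@8): 24 holes -> [(0, 3), (0, 28), (3, 9), (3, 15), (3, 16), (3, 22), (4, 9), (4, 15), (4, 16), (4, 22), (7, 3), (7, 28), (8, 3), (8, 28), (11, 9), (11, 15), (11, 16), (11, 22), (12, 9), (12, 15), (12, 16), (12, 22), (15, 3), (15, 28)]
Unfold 4 (reflect across h@16): 48 holes -> [(0, 3), (0, 28), (3, 9), (3, 15), (3, 16), (3, 22), (4, 9), (4, 15), (4, 16), (4, 22), (7, 3), (7, 28), (8, 3), (8, 28), (11, 9), (11, 15), (11, 16), (11, 22), (12, 9), (12, 15), (12, 16), (12, 22), (15, 3), (15, 28), (16, 3), (16, 28), (19, 9), (19, 15), (19, 16), (19, 22), (20, 9), (20, 15), (20, 16), (20, 22), (23, 3), (23, 28), (24, 3), (24, 28), (27, 9), (27, 15), (27, 16), (27, 22), (28, 9), (28, 15), (28, 16), (28, 22), (31, 3), (31, 28)]
Holes: [(0, 3), (0, 28), (3, 9), (3, 15), (3, 16), (3, 22), (4, 9), (4, 15), (4, 16), (4, 22), (7, 3), (7, 28), (8, 3), (8, 28), (11, 9), (11, 15), (11, 16), (11, 22), (12, 9), (12, 15), (12, 16), (12, 22), (15, 3), (15, 28), (16, 3), (16, 28), (19, 9), (19, 15), (19, 16), (19, 22), (20, 9), (20, 15), (20, 16), (20, 22), (23, 3), (23, 28), (24, 3), (24, 28), (27, 9), (27, 15), (27, 16), (27, 22), (28, 9), (28, 15), (28, 16), (28, 22), (31, 3), (31, 28)]

Answer: no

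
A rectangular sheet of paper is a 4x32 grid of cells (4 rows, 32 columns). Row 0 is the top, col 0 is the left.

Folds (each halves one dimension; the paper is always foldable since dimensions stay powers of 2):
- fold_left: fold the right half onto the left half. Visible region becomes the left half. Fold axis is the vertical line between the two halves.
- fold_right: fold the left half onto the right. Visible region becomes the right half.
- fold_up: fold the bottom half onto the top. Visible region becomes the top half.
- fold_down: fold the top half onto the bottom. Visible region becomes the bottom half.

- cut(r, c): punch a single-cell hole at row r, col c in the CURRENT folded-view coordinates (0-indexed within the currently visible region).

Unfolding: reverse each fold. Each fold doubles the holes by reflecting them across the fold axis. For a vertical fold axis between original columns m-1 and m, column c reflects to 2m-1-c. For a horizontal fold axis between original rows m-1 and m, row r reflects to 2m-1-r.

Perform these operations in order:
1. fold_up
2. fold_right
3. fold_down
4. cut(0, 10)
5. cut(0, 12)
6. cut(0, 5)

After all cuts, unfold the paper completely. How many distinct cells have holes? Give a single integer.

Answer: 24

Derivation:
Op 1 fold_up: fold axis h@2; visible region now rows[0,2) x cols[0,32) = 2x32
Op 2 fold_right: fold axis v@16; visible region now rows[0,2) x cols[16,32) = 2x16
Op 3 fold_down: fold axis h@1; visible region now rows[1,2) x cols[16,32) = 1x16
Op 4 cut(0, 10): punch at orig (1,26); cuts so far [(1, 26)]; region rows[1,2) x cols[16,32) = 1x16
Op 5 cut(0, 12): punch at orig (1,28); cuts so far [(1, 26), (1, 28)]; region rows[1,2) x cols[16,32) = 1x16
Op 6 cut(0, 5): punch at orig (1,21); cuts so far [(1, 21), (1, 26), (1, 28)]; region rows[1,2) x cols[16,32) = 1x16
Unfold 1 (reflect across h@1): 6 holes -> [(0, 21), (0, 26), (0, 28), (1, 21), (1, 26), (1, 28)]
Unfold 2 (reflect across v@16): 12 holes -> [(0, 3), (0, 5), (0, 10), (0, 21), (0, 26), (0, 28), (1, 3), (1, 5), (1, 10), (1, 21), (1, 26), (1, 28)]
Unfold 3 (reflect across h@2): 24 holes -> [(0, 3), (0, 5), (0, 10), (0, 21), (0, 26), (0, 28), (1, 3), (1, 5), (1, 10), (1, 21), (1, 26), (1, 28), (2, 3), (2, 5), (2, 10), (2, 21), (2, 26), (2, 28), (3, 3), (3, 5), (3, 10), (3, 21), (3, 26), (3, 28)]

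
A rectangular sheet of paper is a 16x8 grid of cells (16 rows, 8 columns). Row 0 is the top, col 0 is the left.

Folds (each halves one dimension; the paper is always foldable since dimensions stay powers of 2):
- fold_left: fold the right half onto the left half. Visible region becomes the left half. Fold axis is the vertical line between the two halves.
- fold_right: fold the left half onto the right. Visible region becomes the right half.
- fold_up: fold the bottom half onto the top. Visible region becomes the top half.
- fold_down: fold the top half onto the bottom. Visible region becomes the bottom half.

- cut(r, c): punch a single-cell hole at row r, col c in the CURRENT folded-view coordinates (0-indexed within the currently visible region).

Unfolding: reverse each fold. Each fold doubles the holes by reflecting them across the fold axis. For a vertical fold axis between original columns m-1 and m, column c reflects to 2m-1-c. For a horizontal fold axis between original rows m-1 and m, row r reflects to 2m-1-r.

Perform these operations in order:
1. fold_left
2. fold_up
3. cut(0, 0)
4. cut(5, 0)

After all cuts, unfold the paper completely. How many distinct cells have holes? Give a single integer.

Answer: 8

Derivation:
Op 1 fold_left: fold axis v@4; visible region now rows[0,16) x cols[0,4) = 16x4
Op 2 fold_up: fold axis h@8; visible region now rows[0,8) x cols[0,4) = 8x4
Op 3 cut(0, 0): punch at orig (0,0); cuts so far [(0, 0)]; region rows[0,8) x cols[0,4) = 8x4
Op 4 cut(5, 0): punch at orig (5,0); cuts so far [(0, 0), (5, 0)]; region rows[0,8) x cols[0,4) = 8x4
Unfold 1 (reflect across h@8): 4 holes -> [(0, 0), (5, 0), (10, 0), (15, 0)]
Unfold 2 (reflect across v@4): 8 holes -> [(0, 0), (0, 7), (5, 0), (5, 7), (10, 0), (10, 7), (15, 0), (15, 7)]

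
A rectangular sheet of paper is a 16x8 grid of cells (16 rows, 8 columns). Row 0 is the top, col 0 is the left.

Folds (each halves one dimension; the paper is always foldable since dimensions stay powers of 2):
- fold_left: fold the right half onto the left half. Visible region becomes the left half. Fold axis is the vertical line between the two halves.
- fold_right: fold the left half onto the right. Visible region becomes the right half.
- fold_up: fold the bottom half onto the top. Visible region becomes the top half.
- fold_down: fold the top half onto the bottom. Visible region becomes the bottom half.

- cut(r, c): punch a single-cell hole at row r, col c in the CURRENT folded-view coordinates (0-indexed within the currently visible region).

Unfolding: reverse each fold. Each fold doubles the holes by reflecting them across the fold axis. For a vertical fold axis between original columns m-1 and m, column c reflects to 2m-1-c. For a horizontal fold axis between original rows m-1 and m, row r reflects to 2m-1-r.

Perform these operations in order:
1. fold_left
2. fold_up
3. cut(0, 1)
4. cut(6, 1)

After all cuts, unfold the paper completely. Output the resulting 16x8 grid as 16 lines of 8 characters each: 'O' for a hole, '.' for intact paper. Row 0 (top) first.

Answer: .O....O.
........
........
........
........
........
.O....O.
........
........
.O....O.
........
........
........
........
........
.O....O.

Derivation:
Op 1 fold_left: fold axis v@4; visible region now rows[0,16) x cols[0,4) = 16x4
Op 2 fold_up: fold axis h@8; visible region now rows[0,8) x cols[0,4) = 8x4
Op 3 cut(0, 1): punch at orig (0,1); cuts so far [(0, 1)]; region rows[0,8) x cols[0,4) = 8x4
Op 4 cut(6, 1): punch at orig (6,1); cuts so far [(0, 1), (6, 1)]; region rows[0,8) x cols[0,4) = 8x4
Unfold 1 (reflect across h@8): 4 holes -> [(0, 1), (6, 1), (9, 1), (15, 1)]
Unfold 2 (reflect across v@4): 8 holes -> [(0, 1), (0, 6), (6, 1), (6, 6), (9, 1), (9, 6), (15, 1), (15, 6)]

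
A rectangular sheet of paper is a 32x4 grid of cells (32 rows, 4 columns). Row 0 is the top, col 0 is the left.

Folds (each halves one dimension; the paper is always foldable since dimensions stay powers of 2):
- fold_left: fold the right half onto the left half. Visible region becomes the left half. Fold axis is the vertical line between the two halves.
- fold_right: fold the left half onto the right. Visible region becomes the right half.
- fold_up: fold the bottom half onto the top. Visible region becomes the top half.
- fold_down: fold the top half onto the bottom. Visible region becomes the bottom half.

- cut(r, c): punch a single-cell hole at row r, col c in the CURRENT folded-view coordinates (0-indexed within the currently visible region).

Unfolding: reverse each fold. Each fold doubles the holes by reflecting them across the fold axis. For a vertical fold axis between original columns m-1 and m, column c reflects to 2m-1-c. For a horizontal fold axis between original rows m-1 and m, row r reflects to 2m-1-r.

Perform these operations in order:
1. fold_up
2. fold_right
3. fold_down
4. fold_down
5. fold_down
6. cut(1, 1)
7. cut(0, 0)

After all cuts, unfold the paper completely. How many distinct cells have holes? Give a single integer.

Answer: 64

Derivation:
Op 1 fold_up: fold axis h@16; visible region now rows[0,16) x cols[0,4) = 16x4
Op 2 fold_right: fold axis v@2; visible region now rows[0,16) x cols[2,4) = 16x2
Op 3 fold_down: fold axis h@8; visible region now rows[8,16) x cols[2,4) = 8x2
Op 4 fold_down: fold axis h@12; visible region now rows[12,16) x cols[2,4) = 4x2
Op 5 fold_down: fold axis h@14; visible region now rows[14,16) x cols[2,4) = 2x2
Op 6 cut(1, 1): punch at orig (15,3); cuts so far [(15, 3)]; region rows[14,16) x cols[2,4) = 2x2
Op 7 cut(0, 0): punch at orig (14,2); cuts so far [(14, 2), (15, 3)]; region rows[14,16) x cols[2,4) = 2x2
Unfold 1 (reflect across h@14): 4 holes -> [(12, 3), (13, 2), (14, 2), (15, 3)]
Unfold 2 (reflect across h@12): 8 holes -> [(8, 3), (9, 2), (10, 2), (11, 3), (12, 3), (13, 2), (14, 2), (15, 3)]
Unfold 3 (reflect across h@8): 16 holes -> [(0, 3), (1, 2), (2, 2), (3, 3), (4, 3), (5, 2), (6, 2), (7, 3), (8, 3), (9, 2), (10, 2), (11, 3), (12, 3), (13, 2), (14, 2), (15, 3)]
Unfold 4 (reflect across v@2): 32 holes -> [(0, 0), (0, 3), (1, 1), (1, 2), (2, 1), (2, 2), (3, 0), (3, 3), (4, 0), (4, 3), (5, 1), (5, 2), (6, 1), (6, 2), (7, 0), (7, 3), (8, 0), (8, 3), (9, 1), (9, 2), (10, 1), (10, 2), (11, 0), (11, 3), (12, 0), (12, 3), (13, 1), (13, 2), (14, 1), (14, 2), (15, 0), (15, 3)]
Unfold 5 (reflect across h@16): 64 holes -> [(0, 0), (0, 3), (1, 1), (1, 2), (2, 1), (2, 2), (3, 0), (3, 3), (4, 0), (4, 3), (5, 1), (5, 2), (6, 1), (6, 2), (7, 0), (7, 3), (8, 0), (8, 3), (9, 1), (9, 2), (10, 1), (10, 2), (11, 0), (11, 3), (12, 0), (12, 3), (13, 1), (13, 2), (14, 1), (14, 2), (15, 0), (15, 3), (16, 0), (16, 3), (17, 1), (17, 2), (18, 1), (18, 2), (19, 0), (19, 3), (20, 0), (20, 3), (21, 1), (21, 2), (22, 1), (22, 2), (23, 0), (23, 3), (24, 0), (24, 3), (25, 1), (25, 2), (26, 1), (26, 2), (27, 0), (27, 3), (28, 0), (28, 3), (29, 1), (29, 2), (30, 1), (30, 2), (31, 0), (31, 3)]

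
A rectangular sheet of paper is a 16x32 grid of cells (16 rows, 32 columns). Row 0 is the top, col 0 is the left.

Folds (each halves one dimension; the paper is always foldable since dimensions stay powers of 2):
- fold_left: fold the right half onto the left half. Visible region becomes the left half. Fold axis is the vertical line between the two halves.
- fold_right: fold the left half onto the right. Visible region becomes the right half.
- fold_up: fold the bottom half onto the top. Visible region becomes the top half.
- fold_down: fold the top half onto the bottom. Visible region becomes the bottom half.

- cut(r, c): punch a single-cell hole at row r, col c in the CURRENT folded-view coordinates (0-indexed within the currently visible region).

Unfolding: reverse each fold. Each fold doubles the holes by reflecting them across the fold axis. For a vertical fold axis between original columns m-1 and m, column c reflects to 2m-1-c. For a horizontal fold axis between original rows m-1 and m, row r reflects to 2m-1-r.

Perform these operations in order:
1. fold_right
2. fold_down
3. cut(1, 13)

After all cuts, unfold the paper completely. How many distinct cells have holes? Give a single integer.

Answer: 4

Derivation:
Op 1 fold_right: fold axis v@16; visible region now rows[0,16) x cols[16,32) = 16x16
Op 2 fold_down: fold axis h@8; visible region now rows[8,16) x cols[16,32) = 8x16
Op 3 cut(1, 13): punch at orig (9,29); cuts so far [(9, 29)]; region rows[8,16) x cols[16,32) = 8x16
Unfold 1 (reflect across h@8): 2 holes -> [(6, 29), (9, 29)]
Unfold 2 (reflect across v@16): 4 holes -> [(6, 2), (6, 29), (9, 2), (9, 29)]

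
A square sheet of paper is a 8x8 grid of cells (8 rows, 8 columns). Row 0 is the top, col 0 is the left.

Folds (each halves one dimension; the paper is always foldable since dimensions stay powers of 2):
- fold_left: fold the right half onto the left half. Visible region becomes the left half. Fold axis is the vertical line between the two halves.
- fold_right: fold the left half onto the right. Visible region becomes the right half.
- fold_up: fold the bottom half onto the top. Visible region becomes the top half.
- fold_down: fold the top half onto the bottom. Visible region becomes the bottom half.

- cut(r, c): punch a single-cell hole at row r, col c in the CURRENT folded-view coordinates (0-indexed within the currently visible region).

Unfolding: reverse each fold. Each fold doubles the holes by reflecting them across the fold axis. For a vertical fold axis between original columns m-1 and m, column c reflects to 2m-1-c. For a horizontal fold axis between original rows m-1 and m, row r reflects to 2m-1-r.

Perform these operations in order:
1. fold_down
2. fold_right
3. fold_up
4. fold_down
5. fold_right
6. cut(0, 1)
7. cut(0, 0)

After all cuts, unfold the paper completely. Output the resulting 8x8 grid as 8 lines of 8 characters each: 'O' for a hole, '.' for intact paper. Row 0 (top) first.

Answer: OOOOOOOO
OOOOOOOO
OOOOOOOO
OOOOOOOO
OOOOOOOO
OOOOOOOO
OOOOOOOO
OOOOOOOO

Derivation:
Op 1 fold_down: fold axis h@4; visible region now rows[4,8) x cols[0,8) = 4x8
Op 2 fold_right: fold axis v@4; visible region now rows[4,8) x cols[4,8) = 4x4
Op 3 fold_up: fold axis h@6; visible region now rows[4,6) x cols[4,8) = 2x4
Op 4 fold_down: fold axis h@5; visible region now rows[5,6) x cols[4,8) = 1x4
Op 5 fold_right: fold axis v@6; visible region now rows[5,6) x cols[6,8) = 1x2
Op 6 cut(0, 1): punch at orig (5,7); cuts so far [(5, 7)]; region rows[5,6) x cols[6,8) = 1x2
Op 7 cut(0, 0): punch at orig (5,6); cuts so far [(5, 6), (5, 7)]; region rows[5,6) x cols[6,8) = 1x2
Unfold 1 (reflect across v@6): 4 holes -> [(5, 4), (5, 5), (5, 6), (5, 7)]
Unfold 2 (reflect across h@5): 8 holes -> [(4, 4), (4, 5), (4, 6), (4, 7), (5, 4), (5, 5), (5, 6), (5, 7)]
Unfold 3 (reflect across h@6): 16 holes -> [(4, 4), (4, 5), (4, 6), (4, 7), (5, 4), (5, 5), (5, 6), (5, 7), (6, 4), (6, 5), (6, 6), (6, 7), (7, 4), (7, 5), (7, 6), (7, 7)]
Unfold 4 (reflect across v@4): 32 holes -> [(4, 0), (4, 1), (4, 2), (4, 3), (4, 4), (4, 5), (4, 6), (4, 7), (5, 0), (5, 1), (5, 2), (5, 3), (5, 4), (5, 5), (5, 6), (5, 7), (6, 0), (6, 1), (6, 2), (6, 3), (6, 4), (6, 5), (6, 6), (6, 7), (7, 0), (7, 1), (7, 2), (7, 3), (7, 4), (7, 5), (7, 6), (7, 7)]
Unfold 5 (reflect across h@4): 64 holes -> [(0, 0), (0, 1), (0, 2), (0, 3), (0, 4), (0, 5), (0, 6), (0, 7), (1, 0), (1, 1), (1, 2), (1, 3), (1, 4), (1, 5), (1, 6), (1, 7), (2, 0), (2, 1), (2, 2), (2, 3), (2, 4), (2, 5), (2, 6), (2, 7), (3, 0), (3, 1), (3, 2), (3, 3), (3, 4), (3, 5), (3, 6), (3, 7), (4, 0), (4, 1), (4, 2), (4, 3), (4, 4), (4, 5), (4, 6), (4, 7), (5, 0), (5, 1), (5, 2), (5, 3), (5, 4), (5, 5), (5, 6), (5, 7), (6, 0), (6, 1), (6, 2), (6, 3), (6, 4), (6, 5), (6, 6), (6, 7), (7, 0), (7, 1), (7, 2), (7, 3), (7, 4), (7, 5), (7, 6), (7, 7)]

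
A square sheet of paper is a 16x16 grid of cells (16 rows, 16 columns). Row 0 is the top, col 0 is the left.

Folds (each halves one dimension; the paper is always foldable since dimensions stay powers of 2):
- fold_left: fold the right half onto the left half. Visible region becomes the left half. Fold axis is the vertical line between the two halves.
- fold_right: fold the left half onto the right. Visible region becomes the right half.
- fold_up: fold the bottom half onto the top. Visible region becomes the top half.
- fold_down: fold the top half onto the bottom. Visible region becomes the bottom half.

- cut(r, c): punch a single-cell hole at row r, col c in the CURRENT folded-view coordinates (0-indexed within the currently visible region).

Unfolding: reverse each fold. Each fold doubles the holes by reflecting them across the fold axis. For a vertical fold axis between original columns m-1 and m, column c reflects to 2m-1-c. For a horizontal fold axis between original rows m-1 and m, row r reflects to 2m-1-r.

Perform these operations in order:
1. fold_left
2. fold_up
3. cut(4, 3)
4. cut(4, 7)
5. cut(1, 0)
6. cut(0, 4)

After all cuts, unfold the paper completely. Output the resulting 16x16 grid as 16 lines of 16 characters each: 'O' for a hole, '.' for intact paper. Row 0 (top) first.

Op 1 fold_left: fold axis v@8; visible region now rows[0,16) x cols[0,8) = 16x8
Op 2 fold_up: fold axis h@8; visible region now rows[0,8) x cols[0,8) = 8x8
Op 3 cut(4, 3): punch at orig (4,3); cuts so far [(4, 3)]; region rows[0,8) x cols[0,8) = 8x8
Op 4 cut(4, 7): punch at orig (4,7); cuts so far [(4, 3), (4, 7)]; region rows[0,8) x cols[0,8) = 8x8
Op 5 cut(1, 0): punch at orig (1,0); cuts so far [(1, 0), (4, 3), (4, 7)]; region rows[0,8) x cols[0,8) = 8x8
Op 6 cut(0, 4): punch at orig (0,4); cuts so far [(0, 4), (1, 0), (4, 3), (4, 7)]; region rows[0,8) x cols[0,8) = 8x8
Unfold 1 (reflect across h@8): 8 holes -> [(0, 4), (1, 0), (4, 3), (4, 7), (11, 3), (11, 7), (14, 0), (15, 4)]
Unfold 2 (reflect across v@8): 16 holes -> [(0, 4), (0, 11), (1, 0), (1, 15), (4, 3), (4, 7), (4, 8), (4, 12), (11, 3), (11, 7), (11, 8), (11, 12), (14, 0), (14, 15), (15, 4), (15, 11)]

Answer: ....O......O....
O..............O
................
................
...O...OO...O...
................
................
................
................
................
................
...O...OO...O...
................
................
O..............O
....O......O....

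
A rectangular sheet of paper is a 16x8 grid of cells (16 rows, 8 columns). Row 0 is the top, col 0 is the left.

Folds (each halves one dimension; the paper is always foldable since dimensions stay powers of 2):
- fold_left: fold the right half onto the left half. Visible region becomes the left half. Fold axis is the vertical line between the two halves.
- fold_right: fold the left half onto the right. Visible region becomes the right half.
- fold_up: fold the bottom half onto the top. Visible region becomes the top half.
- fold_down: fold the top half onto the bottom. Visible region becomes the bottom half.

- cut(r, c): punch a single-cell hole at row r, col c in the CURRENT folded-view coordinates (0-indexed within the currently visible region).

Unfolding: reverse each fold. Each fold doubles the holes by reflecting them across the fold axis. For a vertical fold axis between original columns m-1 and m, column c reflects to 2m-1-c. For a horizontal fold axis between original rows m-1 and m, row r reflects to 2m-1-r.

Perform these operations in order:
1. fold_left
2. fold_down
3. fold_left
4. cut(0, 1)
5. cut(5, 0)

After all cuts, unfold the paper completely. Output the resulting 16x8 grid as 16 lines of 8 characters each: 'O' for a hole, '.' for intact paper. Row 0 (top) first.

Answer: ........
........
O..OO..O
........
........
........
........
.OO..OO.
.OO..OO.
........
........
........
........
O..OO..O
........
........

Derivation:
Op 1 fold_left: fold axis v@4; visible region now rows[0,16) x cols[0,4) = 16x4
Op 2 fold_down: fold axis h@8; visible region now rows[8,16) x cols[0,4) = 8x4
Op 3 fold_left: fold axis v@2; visible region now rows[8,16) x cols[0,2) = 8x2
Op 4 cut(0, 1): punch at orig (8,1); cuts so far [(8, 1)]; region rows[8,16) x cols[0,2) = 8x2
Op 5 cut(5, 0): punch at orig (13,0); cuts so far [(8, 1), (13, 0)]; region rows[8,16) x cols[0,2) = 8x2
Unfold 1 (reflect across v@2): 4 holes -> [(8, 1), (8, 2), (13, 0), (13, 3)]
Unfold 2 (reflect across h@8): 8 holes -> [(2, 0), (2, 3), (7, 1), (7, 2), (8, 1), (8, 2), (13, 0), (13, 3)]
Unfold 3 (reflect across v@4): 16 holes -> [(2, 0), (2, 3), (2, 4), (2, 7), (7, 1), (7, 2), (7, 5), (7, 6), (8, 1), (8, 2), (8, 5), (8, 6), (13, 0), (13, 3), (13, 4), (13, 7)]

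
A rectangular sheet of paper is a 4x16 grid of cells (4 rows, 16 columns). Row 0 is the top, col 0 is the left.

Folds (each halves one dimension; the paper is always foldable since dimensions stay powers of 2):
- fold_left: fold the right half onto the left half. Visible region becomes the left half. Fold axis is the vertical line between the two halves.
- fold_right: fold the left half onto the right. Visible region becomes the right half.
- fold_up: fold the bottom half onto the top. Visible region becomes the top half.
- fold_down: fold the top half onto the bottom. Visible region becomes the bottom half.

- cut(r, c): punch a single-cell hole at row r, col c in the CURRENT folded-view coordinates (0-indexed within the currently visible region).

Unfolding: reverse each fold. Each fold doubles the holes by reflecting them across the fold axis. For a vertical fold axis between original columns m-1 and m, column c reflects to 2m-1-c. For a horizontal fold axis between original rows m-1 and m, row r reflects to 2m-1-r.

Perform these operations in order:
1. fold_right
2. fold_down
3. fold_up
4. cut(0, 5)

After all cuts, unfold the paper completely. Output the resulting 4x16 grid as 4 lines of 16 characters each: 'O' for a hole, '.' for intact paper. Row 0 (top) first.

Answer: ..O..........O..
..O..........O..
..O..........O..
..O..........O..

Derivation:
Op 1 fold_right: fold axis v@8; visible region now rows[0,4) x cols[8,16) = 4x8
Op 2 fold_down: fold axis h@2; visible region now rows[2,4) x cols[8,16) = 2x8
Op 3 fold_up: fold axis h@3; visible region now rows[2,3) x cols[8,16) = 1x8
Op 4 cut(0, 5): punch at orig (2,13); cuts so far [(2, 13)]; region rows[2,3) x cols[8,16) = 1x8
Unfold 1 (reflect across h@3): 2 holes -> [(2, 13), (3, 13)]
Unfold 2 (reflect across h@2): 4 holes -> [(0, 13), (1, 13), (2, 13), (3, 13)]
Unfold 3 (reflect across v@8): 8 holes -> [(0, 2), (0, 13), (1, 2), (1, 13), (2, 2), (2, 13), (3, 2), (3, 13)]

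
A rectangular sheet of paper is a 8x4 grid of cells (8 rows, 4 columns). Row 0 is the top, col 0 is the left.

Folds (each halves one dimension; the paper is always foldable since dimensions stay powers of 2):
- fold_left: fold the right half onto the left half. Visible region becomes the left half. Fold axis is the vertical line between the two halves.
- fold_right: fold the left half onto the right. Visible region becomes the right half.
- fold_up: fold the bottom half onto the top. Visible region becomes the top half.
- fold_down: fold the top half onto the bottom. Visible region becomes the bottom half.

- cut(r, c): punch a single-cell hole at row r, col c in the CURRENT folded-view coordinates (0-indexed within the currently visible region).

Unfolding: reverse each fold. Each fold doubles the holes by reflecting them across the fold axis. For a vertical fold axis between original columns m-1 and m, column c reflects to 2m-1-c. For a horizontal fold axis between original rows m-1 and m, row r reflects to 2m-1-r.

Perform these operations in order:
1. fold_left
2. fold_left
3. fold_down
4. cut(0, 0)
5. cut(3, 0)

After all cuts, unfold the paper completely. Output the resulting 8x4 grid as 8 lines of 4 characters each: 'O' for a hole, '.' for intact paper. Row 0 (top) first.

Op 1 fold_left: fold axis v@2; visible region now rows[0,8) x cols[0,2) = 8x2
Op 2 fold_left: fold axis v@1; visible region now rows[0,8) x cols[0,1) = 8x1
Op 3 fold_down: fold axis h@4; visible region now rows[4,8) x cols[0,1) = 4x1
Op 4 cut(0, 0): punch at orig (4,0); cuts so far [(4, 0)]; region rows[4,8) x cols[0,1) = 4x1
Op 5 cut(3, 0): punch at orig (7,0); cuts so far [(4, 0), (7, 0)]; region rows[4,8) x cols[0,1) = 4x1
Unfold 1 (reflect across h@4): 4 holes -> [(0, 0), (3, 0), (4, 0), (7, 0)]
Unfold 2 (reflect across v@1): 8 holes -> [(0, 0), (0, 1), (3, 0), (3, 1), (4, 0), (4, 1), (7, 0), (7, 1)]
Unfold 3 (reflect across v@2): 16 holes -> [(0, 0), (0, 1), (0, 2), (0, 3), (3, 0), (3, 1), (3, 2), (3, 3), (4, 0), (4, 1), (4, 2), (4, 3), (7, 0), (7, 1), (7, 2), (7, 3)]

Answer: OOOO
....
....
OOOO
OOOO
....
....
OOOO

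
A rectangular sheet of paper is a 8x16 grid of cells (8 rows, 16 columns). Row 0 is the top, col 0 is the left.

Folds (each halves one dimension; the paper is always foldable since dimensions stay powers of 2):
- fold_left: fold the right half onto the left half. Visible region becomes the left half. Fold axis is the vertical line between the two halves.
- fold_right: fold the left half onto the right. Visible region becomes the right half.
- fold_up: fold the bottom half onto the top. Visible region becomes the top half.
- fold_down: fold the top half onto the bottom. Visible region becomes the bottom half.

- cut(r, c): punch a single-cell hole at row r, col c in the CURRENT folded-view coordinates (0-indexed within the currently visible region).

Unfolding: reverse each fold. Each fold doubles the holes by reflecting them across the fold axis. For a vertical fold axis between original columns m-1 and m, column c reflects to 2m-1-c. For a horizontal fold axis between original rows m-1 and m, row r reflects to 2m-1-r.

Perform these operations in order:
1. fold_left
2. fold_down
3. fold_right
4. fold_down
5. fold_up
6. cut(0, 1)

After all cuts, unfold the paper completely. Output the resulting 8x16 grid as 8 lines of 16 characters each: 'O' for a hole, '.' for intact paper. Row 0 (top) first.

Op 1 fold_left: fold axis v@8; visible region now rows[0,8) x cols[0,8) = 8x8
Op 2 fold_down: fold axis h@4; visible region now rows[4,8) x cols[0,8) = 4x8
Op 3 fold_right: fold axis v@4; visible region now rows[4,8) x cols[4,8) = 4x4
Op 4 fold_down: fold axis h@6; visible region now rows[6,8) x cols[4,8) = 2x4
Op 5 fold_up: fold axis h@7; visible region now rows[6,7) x cols[4,8) = 1x4
Op 6 cut(0, 1): punch at orig (6,5); cuts so far [(6, 5)]; region rows[6,7) x cols[4,8) = 1x4
Unfold 1 (reflect across h@7): 2 holes -> [(6, 5), (7, 5)]
Unfold 2 (reflect across h@6): 4 holes -> [(4, 5), (5, 5), (6, 5), (7, 5)]
Unfold 3 (reflect across v@4): 8 holes -> [(4, 2), (4, 5), (5, 2), (5, 5), (6, 2), (6, 5), (7, 2), (7, 5)]
Unfold 4 (reflect across h@4): 16 holes -> [(0, 2), (0, 5), (1, 2), (1, 5), (2, 2), (2, 5), (3, 2), (3, 5), (4, 2), (4, 5), (5, 2), (5, 5), (6, 2), (6, 5), (7, 2), (7, 5)]
Unfold 5 (reflect across v@8): 32 holes -> [(0, 2), (0, 5), (0, 10), (0, 13), (1, 2), (1, 5), (1, 10), (1, 13), (2, 2), (2, 5), (2, 10), (2, 13), (3, 2), (3, 5), (3, 10), (3, 13), (4, 2), (4, 5), (4, 10), (4, 13), (5, 2), (5, 5), (5, 10), (5, 13), (6, 2), (6, 5), (6, 10), (6, 13), (7, 2), (7, 5), (7, 10), (7, 13)]

Answer: ..O..O....O..O..
..O..O....O..O..
..O..O....O..O..
..O..O....O..O..
..O..O....O..O..
..O..O....O..O..
..O..O....O..O..
..O..O....O..O..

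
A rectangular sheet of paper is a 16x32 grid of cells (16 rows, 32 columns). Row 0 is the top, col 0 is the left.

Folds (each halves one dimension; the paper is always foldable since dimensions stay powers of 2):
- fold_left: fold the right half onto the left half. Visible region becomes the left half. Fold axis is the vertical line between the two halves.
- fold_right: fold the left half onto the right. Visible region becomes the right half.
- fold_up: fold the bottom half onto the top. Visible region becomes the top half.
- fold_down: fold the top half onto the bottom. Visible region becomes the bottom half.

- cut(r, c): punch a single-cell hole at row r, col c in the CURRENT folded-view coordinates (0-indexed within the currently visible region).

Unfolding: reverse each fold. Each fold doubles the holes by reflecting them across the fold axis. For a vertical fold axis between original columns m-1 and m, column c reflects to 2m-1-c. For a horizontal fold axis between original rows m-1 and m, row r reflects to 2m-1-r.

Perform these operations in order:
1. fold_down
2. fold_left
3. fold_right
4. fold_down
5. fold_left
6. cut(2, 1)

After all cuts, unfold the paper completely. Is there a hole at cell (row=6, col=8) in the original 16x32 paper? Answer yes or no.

Op 1 fold_down: fold axis h@8; visible region now rows[8,16) x cols[0,32) = 8x32
Op 2 fold_left: fold axis v@16; visible region now rows[8,16) x cols[0,16) = 8x16
Op 3 fold_right: fold axis v@8; visible region now rows[8,16) x cols[8,16) = 8x8
Op 4 fold_down: fold axis h@12; visible region now rows[12,16) x cols[8,16) = 4x8
Op 5 fold_left: fold axis v@12; visible region now rows[12,16) x cols[8,12) = 4x4
Op 6 cut(2, 1): punch at orig (14,9); cuts so far [(14, 9)]; region rows[12,16) x cols[8,12) = 4x4
Unfold 1 (reflect across v@12): 2 holes -> [(14, 9), (14, 14)]
Unfold 2 (reflect across h@12): 4 holes -> [(9, 9), (9, 14), (14, 9), (14, 14)]
Unfold 3 (reflect across v@8): 8 holes -> [(9, 1), (9, 6), (9, 9), (9, 14), (14, 1), (14, 6), (14, 9), (14, 14)]
Unfold 4 (reflect across v@16): 16 holes -> [(9, 1), (9, 6), (9, 9), (9, 14), (9, 17), (9, 22), (9, 25), (9, 30), (14, 1), (14, 6), (14, 9), (14, 14), (14, 17), (14, 22), (14, 25), (14, 30)]
Unfold 5 (reflect across h@8): 32 holes -> [(1, 1), (1, 6), (1, 9), (1, 14), (1, 17), (1, 22), (1, 25), (1, 30), (6, 1), (6, 6), (6, 9), (6, 14), (6, 17), (6, 22), (6, 25), (6, 30), (9, 1), (9, 6), (9, 9), (9, 14), (9, 17), (9, 22), (9, 25), (9, 30), (14, 1), (14, 6), (14, 9), (14, 14), (14, 17), (14, 22), (14, 25), (14, 30)]
Holes: [(1, 1), (1, 6), (1, 9), (1, 14), (1, 17), (1, 22), (1, 25), (1, 30), (6, 1), (6, 6), (6, 9), (6, 14), (6, 17), (6, 22), (6, 25), (6, 30), (9, 1), (9, 6), (9, 9), (9, 14), (9, 17), (9, 22), (9, 25), (9, 30), (14, 1), (14, 6), (14, 9), (14, 14), (14, 17), (14, 22), (14, 25), (14, 30)]

Answer: no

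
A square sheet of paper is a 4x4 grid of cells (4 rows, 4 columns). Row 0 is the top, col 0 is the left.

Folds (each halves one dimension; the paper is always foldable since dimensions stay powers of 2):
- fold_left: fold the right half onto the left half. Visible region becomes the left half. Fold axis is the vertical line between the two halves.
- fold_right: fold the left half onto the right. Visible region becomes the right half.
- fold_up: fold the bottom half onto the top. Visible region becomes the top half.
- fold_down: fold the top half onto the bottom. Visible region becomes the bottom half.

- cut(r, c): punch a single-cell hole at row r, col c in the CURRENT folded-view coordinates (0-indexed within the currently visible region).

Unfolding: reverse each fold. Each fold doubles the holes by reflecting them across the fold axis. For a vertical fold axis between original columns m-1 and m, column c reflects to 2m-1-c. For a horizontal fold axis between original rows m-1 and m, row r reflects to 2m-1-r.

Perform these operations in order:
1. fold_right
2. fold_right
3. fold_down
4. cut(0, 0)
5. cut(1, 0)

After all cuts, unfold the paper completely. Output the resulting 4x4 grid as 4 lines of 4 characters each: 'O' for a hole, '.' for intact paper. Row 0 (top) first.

Answer: OOOO
OOOO
OOOO
OOOO

Derivation:
Op 1 fold_right: fold axis v@2; visible region now rows[0,4) x cols[2,4) = 4x2
Op 2 fold_right: fold axis v@3; visible region now rows[0,4) x cols[3,4) = 4x1
Op 3 fold_down: fold axis h@2; visible region now rows[2,4) x cols[3,4) = 2x1
Op 4 cut(0, 0): punch at orig (2,3); cuts so far [(2, 3)]; region rows[2,4) x cols[3,4) = 2x1
Op 5 cut(1, 0): punch at orig (3,3); cuts so far [(2, 3), (3, 3)]; region rows[2,4) x cols[3,4) = 2x1
Unfold 1 (reflect across h@2): 4 holes -> [(0, 3), (1, 3), (2, 3), (3, 3)]
Unfold 2 (reflect across v@3): 8 holes -> [(0, 2), (0, 3), (1, 2), (1, 3), (2, 2), (2, 3), (3, 2), (3, 3)]
Unfold 3 (reflect across v@2): 16 holes -> [(0, 0), (0, 1), (0, 2), (0, 3), (1, 0), (1, 1), (1, 2), (1, 3), (2, 0), (2, 1), (2, 2), (2, 3), (3, 0), (3, 1), (3, 2), (3, 3)]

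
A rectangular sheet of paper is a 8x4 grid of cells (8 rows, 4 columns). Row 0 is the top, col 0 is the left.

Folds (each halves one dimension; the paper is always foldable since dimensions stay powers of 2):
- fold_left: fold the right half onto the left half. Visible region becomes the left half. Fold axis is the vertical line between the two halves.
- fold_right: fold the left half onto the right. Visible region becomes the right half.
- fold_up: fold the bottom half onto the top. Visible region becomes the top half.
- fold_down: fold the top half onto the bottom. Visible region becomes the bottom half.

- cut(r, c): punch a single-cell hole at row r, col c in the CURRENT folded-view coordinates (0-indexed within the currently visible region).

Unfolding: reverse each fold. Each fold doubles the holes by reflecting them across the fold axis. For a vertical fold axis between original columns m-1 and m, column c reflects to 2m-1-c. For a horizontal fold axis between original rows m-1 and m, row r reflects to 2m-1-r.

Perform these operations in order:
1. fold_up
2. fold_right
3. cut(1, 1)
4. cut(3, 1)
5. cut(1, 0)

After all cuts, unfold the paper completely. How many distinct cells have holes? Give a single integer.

Answer: 12

Derivation:
Op 1 fold_up: fold axis h@4; visible region now rows[0,4) x cols[0,4) = 4x4
Op 2 fold_right: fold axis v@2; visible region now rows[0,4) x cols[2,4) = 4x2
Op 3 cut(1, 1): punch at orig (1,3); cuts so far [(1, 3)]; region rows[0,4) x cols[2,4) = 4x2
Op 4 cut(3, 1): punch at orig (3,3); cuts so far [(1, 3), (3, 3)]; region rows[0,4) x cols[2,4) = 4x2
Op 5 cut(1, 0): punch at orig (1,2); cuts so far [(1, 2), (1, 3), (3, 3)]; region rows[0,4) x cols[2,4) = 4x2
Unfold 1 (reflect across v@2): 6 holes -> [(1, 0), (1, 1), (1, 2), (1, 3), (3, 0), (3, 3)]
Unfold 2 (reflect across h@4): 12 holes -> [(1, 0), (1, 1), (1, 2), (1, 3), (3, 0), (3, 3), (4, 0), (4, 3), (6, 0), (6, 1), (6, 2), (6, 3)]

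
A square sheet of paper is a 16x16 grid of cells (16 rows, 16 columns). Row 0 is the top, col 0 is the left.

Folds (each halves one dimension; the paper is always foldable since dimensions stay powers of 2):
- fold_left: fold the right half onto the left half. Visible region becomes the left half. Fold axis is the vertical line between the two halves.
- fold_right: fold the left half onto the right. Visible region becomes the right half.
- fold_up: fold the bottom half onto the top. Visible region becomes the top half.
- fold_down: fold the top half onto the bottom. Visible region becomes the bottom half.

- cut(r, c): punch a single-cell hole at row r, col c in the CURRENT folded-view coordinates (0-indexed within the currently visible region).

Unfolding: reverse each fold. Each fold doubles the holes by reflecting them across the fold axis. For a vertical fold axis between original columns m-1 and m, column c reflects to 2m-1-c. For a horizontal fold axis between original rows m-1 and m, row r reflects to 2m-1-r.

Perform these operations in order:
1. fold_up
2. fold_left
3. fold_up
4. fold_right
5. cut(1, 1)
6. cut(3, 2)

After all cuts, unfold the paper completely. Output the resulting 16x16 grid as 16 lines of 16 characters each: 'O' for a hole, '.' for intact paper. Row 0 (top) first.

Answer: ................
..O..O....O..O..
................
.O....O..O....O.
.O....O..O....O.
................
..O..O....O..O..
................
................
..O..O....O..O..
................
.O....O..O....O.
.O....O..O....O.
................
..O..O....O..O..
................

Derivation:
Op 1 fold_up: fold axis h@8; visible region now rows[0,8) x cols[0,16) = 8x16
Op 2 fold_left: fold axis v@8; visible region now rows[0,8) x cols[0,8) = 8x8
Op 3 fold_up: fold axis h@4; visible region now rows[0,4) x cols[0,8) = 4x8
Op 4 fold_right: fold axis v@4; visible region now rows[0,4) x cols[4,8) = 4x4
Op 5 cut(1, 1): punch at orig (1,5); cuts so far [(1, 5)]; region rows[0,4) x cols[4,8) = 4x4
Op 6 cut(3, 2): punch at orig (3,6); cuts so far [(1, 5), (3, 6)]; region rows[0,4) x cols[4,8) = 4x4
Unfold 1 (reflect across v@4): 4 holes -> [(1, 2), (1, 5), (3, 1), (3, 6)]
Unfold 2 (reflect across h@4): 8 holes -> [(1, 2), (1, 5), (3, 1), (3, 6), (4, 1), (4, 6), (6, 2), (6, 5)]
Unfold 3 (reflect across v@8): 16 holes -> [(1, 2), (1, 5), (1, 10), (1, 13), (3, 1), (3, 6), (3, 9), (3, 14), (4, 1), (4, 6), (4, 9), (4, 14), (6, 2), (6, 5), (6, 10), (6, 13)]
Unfold 4 (reflect across h@8): 32 holes -> [(1, 2), (1, 5), (1, 10), (1, 13), (3, 1), (3, 6), (3, 9), (3, 14), (4, 1), (4, 6), (4, 9), (4, 14), (6, 2), (6, 5), (6, 10), (6, 13), (9, 2), (9, 5), (9, 10), (9, 13), (11, 1), (11, 6), (11, 9), (11, 14), (12, 1), (12, 6), (12, 9), (12, 14), (14, 2), (14, 5), (14, 10), (14, 13)]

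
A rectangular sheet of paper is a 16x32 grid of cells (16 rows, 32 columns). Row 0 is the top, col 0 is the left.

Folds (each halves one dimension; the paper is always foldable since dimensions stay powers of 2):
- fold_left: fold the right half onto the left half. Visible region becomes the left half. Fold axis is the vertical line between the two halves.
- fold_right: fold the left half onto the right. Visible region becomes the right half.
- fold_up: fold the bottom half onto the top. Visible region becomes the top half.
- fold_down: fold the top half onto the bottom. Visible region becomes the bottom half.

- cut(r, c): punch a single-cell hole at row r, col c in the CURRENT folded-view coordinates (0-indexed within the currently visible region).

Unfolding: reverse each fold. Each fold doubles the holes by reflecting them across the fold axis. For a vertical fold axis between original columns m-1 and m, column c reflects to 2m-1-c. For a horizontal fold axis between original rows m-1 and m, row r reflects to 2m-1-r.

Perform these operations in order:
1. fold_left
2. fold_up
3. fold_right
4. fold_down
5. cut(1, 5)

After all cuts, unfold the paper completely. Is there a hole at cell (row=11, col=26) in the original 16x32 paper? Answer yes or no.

Answer: no

Derivation:
Op 1 fold_left: fold axis v@16; visible region now rows[0,16) x cols[0,16) = 16x16
Op 2 fold_up: fold axis h@8; visible region now rows[0,8) x cols[0,16) = 8x16
Op 3 fold_right: fold axis v@8; visible region now rows[0,8) x cols[8,16) = 8x8
Op 4 fold_down: fold axis h@4; visible region now rows[4,8) x cols[8,16) = 4x8
Op 5 cut(1, 5): punch at orig (5,13); cuts so far [(5, 13)]; region rows[4,8) x cols[8,16) = 4x8
Unfold 1 (reflect across h@4): 2 holes -> [(2, 13), (5, 13)]
Unfold 2 (reflect across v@8): 4 holes -> [(2, 2), (2, 13), (5, 2), (5, 13)]
Unfold 3 (reflect across h@8): 8 holes -> [(2, 2), (2, 13), (5, 2), (5, 13), (10, 2), (10, 13), (13, 2), (13, 13)]
Unfold 4 (reflect across v@16): 16 holes -> [(2, 2), (2, 13), (2, 18), (2, 29), (5, 2), (5, 13), (5, 18), (5, 29), (10, 2), (10, 13), (10, 18), (10, 29), (13, 2), (13, 13), (13, 18), (13, 29)]
Holes: [(2, 2), (2, 13), (2, 18), (2, 29), (5, 2), (5, 13), (5, 18), (5, 29), (10, 2), (10, 13), (10, 18), (10, 29), (13, 2), (13, 13), (13, 18), (13, 29)]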